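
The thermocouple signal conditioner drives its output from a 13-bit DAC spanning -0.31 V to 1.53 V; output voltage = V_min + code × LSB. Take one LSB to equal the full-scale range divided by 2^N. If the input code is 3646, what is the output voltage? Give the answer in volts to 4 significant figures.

0.5089 V

Range = 1.53 − (-0.31) = 1.84 V. LSB = 1.84 V / 2^13.
V_out = -0.31 + 3646 × (1.84/8192) V
      = -0.31 V + 0.818926 V = 0.508926 V.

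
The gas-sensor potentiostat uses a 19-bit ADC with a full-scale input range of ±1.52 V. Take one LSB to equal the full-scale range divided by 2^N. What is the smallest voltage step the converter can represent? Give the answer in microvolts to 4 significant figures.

The full-scale span is 1.52 − (-1.52) = 3.04 V.
2^19 = 524288 levels.
Step size = 3.04/524288 V = 5.798 µV.

5.798 µV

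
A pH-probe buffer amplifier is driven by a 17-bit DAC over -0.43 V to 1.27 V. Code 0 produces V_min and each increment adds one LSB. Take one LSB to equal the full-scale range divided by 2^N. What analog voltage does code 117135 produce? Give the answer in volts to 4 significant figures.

1.089 V

Range = 1.27 − (-0.43) = 1.7 V. LSB = 1.7 V / 2^17.
V_out = V_min + code × LSB = -0.43 V + 117135 × 1.7 V / 131072
      = -0.43 + 1.51924 = 1.08924 V.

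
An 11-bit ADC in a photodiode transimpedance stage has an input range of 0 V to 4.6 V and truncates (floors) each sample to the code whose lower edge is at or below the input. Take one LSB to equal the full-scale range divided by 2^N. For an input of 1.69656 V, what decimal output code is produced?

755

V_FS = 4.6 V. LSB = 4.6 V / 2^11 ≈ 2.246 mV.
V_in − V_min = 1.69656 − (0) = 1.69656 V.
Divide by LSB: 1.69656 × 2048/4.6 = 755.3380.
Truncating gives code 755.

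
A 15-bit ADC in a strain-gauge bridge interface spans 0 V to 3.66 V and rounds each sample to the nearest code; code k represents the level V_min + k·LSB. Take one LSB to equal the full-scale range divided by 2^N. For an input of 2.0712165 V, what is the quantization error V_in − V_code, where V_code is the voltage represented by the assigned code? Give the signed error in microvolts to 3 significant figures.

Span = 3.66 V. LSB = 3.66 V / 2^15 ≈ 111.7 µV.
(V_in − V_min)/LSB = (2.0712165 − (0)) × 32768/3.66 = 18543.6126 → nearest code k = 18544.
V_code = 0 + (18544/32768) × 3.66 = 2.0712597656 V.
e = 2.0712165 − (2.0712597656) = −43.3 µV.

−43.3 µV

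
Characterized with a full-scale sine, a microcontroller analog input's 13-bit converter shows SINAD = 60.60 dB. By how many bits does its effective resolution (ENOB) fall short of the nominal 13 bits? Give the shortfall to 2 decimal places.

N_eff = (60.60 − 1.76)/6.02 = 9.7741 bits.
Shortfall = 13 − 9.7741 = 3.2259 bits.

3.23 bits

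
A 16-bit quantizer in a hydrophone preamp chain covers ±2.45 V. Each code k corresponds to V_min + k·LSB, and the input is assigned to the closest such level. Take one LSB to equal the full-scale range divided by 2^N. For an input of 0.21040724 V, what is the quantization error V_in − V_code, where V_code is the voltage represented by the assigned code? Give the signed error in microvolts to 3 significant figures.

Range = 2.45 − (-2.45) = 4.9 V. LSB = 4.9 V / 2^16 ≈ 74.77 µV.
(V_in − V_min)/LSB = (0.21040724 − (-2.45)) × 65536/4.9 = 35582.1324 → nearest code k = 35582.
Reconstructed level: -2.45 + 35582 × 4.9/65536 V = 0.21039733887 V.
Error = V_in − V_code = 0.21040724 − (0.21039733887) = +9.90 µV.

+9.90 µV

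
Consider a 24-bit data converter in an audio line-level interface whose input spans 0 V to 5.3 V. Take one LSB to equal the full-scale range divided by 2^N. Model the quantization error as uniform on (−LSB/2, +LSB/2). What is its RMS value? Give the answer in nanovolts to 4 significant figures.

Range is 5.3 V.
One LSB is 5.3 V / 16777216 = 315.905 nV.
RMS of a uniform error over width LSB is LSB/√12 = 91.19 nV.

91.19 nV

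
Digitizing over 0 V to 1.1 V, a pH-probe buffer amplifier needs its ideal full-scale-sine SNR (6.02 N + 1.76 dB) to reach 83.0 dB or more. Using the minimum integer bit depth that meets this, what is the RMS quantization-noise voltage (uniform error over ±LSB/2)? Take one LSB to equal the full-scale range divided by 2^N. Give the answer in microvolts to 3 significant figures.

19.4 µV

Full-scale range = 1.1 V.
Solving 6.02 N ≥ 83.0 − 1.76: N ≥ 13.495. Round up → N = 14.
Step size = 1.1/16384 V = 67.139 µV.
σ_q = LSB/√12 = 67.139 µV/3.4641 = 19.4 µV.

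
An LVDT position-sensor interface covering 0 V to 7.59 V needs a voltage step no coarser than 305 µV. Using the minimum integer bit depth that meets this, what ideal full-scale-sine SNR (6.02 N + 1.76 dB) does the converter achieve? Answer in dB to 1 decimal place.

V_FS = 7.59 V.
Required number of levels: 7.59/305 µV = 24885; smallest N with 2^N ≥ that is 15.
SNR = 6.02 × 15 + 1.76 = 92.06 dB.

92.1 dB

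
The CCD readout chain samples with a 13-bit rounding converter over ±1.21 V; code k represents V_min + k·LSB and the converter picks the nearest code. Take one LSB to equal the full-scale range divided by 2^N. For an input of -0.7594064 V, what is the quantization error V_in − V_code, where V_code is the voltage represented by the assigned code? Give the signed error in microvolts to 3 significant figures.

+93.1 µV

Span: 1.21 V − (-1.21 V) = 2.42 V. LSB = 2.42 V / 2^13 ≈ 295.4 µV.
Position in LSBs: (-0.7594064 − (-1.21)) × 8192/2.42 = 1525.3152; rounding gives k = 1525.
Reconstructed level: -1.21 + 1525 × 2.42/8192 V = -0.7594995117 V.
e = -0.7594064 − (-0.7594995117) = +93.1 µV.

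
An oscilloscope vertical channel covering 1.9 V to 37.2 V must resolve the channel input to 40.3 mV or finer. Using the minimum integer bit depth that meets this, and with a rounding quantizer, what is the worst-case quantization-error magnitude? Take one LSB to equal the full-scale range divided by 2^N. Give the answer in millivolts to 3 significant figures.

Span: 37.2 V − (1.9 V) = 35.3 V.
35.3 V / 40.3 mV = 875.9. Since 2^9 = 512 and 2^10 = 1024, N = 10.
One LSB is 35.3 V / 1024 = 34.473 mV.
|e|_max = LSB/2 = 17.2 mV.

17.2 mV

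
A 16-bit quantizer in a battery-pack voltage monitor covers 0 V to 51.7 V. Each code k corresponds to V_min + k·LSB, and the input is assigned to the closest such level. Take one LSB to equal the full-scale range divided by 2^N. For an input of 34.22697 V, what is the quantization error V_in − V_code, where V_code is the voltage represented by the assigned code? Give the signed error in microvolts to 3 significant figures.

Span = 51.7 V. LSB = 51.7 V / 2^16 ≈ 0.7889 mV.
(34.22697 − (0)) / LSB = 34.22697 × 65536/51.7 = 43386.8222. Nearest integer: k = 43387.
V_code = V_min + k × range/2^16 = 0 + 43387 × 51.7/65536 = 34.227110291 V.
e = 34.22697 − (34.227110291) = −140 µV.

−140 µV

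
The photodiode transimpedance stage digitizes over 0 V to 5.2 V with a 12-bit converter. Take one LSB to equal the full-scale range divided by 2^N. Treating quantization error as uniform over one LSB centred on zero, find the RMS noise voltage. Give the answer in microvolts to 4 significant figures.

366.5 µV

Span = 5.2 V.
LSB = 5.2 V / 2^12 = 1.26953 mV.
V_rms = LSB/√12 = 1.26953 mV / √12 = 366.5 µV.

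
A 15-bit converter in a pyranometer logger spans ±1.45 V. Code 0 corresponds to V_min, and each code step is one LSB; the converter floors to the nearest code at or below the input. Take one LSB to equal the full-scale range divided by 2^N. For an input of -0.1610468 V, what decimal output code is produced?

The full-scale span is 1.45 − (-1.45) = 2.9 V. LSB = 2.9 V / 2^15 ≈ 88.50 µV.
V_in − V_min = -0.1610468 − (-1.45) = 1.2889532 V.
Divide by LSB: 1.2889532 × 32768/2.9 = 14564.2822.
Truncating gives code 14564.

14564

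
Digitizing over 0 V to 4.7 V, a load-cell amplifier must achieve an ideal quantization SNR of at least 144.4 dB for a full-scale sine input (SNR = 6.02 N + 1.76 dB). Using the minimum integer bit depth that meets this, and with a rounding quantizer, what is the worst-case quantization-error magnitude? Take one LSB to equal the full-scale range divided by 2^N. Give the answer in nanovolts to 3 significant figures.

140 nV

Full-scale range = 4.7 V.
N ≥ (144.4 − 1.76)/6.02 = 23.694 → N_min = 24.
One LSB is 4.7 V / 16777216 = 280.14 nV.
Half an LSB is 140 nV.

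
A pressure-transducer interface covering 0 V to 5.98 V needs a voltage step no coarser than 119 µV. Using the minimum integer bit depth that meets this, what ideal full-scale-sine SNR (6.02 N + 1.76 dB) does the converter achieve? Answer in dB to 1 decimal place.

98.1 dB

V_FS = 5.98 V.
5.98 V / 119 µV = 50250. Since 2^15 = 32768 and 2^16 = 65536, N = 16.
SNR = 6.02 × 16 + 1.76 = 98.08 dB.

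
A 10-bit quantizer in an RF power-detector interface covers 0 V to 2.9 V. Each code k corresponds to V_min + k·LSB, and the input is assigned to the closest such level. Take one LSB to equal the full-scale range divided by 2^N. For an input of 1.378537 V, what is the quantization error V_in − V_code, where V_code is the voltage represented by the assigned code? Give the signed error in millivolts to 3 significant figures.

Span = 2.9 V. LSB = 2.9 V / 2^10 ≈ 2.832 mV.
Position in LSBs: (1.378537 − (0)) × 1024/2.9 = 486.7662; rounding gives k = 487.
Reconstructed level: 0 + 487 × 2.9/1024 V = 1.379199219 V.
e = 1.378537 − (1.379199219) = −0.662 mV.

−0.662 mV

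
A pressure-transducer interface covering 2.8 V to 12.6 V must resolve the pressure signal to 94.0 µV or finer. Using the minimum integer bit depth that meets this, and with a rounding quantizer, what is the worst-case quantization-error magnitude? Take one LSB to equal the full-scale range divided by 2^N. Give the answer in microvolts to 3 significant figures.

37.4 µV

The full-scale span is 12.6 − (2.8) = 9.8 V.
Levels needed ≥ 9.8/94.0 µV = 104300. 2^17 = 131072 suffices, so N_min = 17.
LSB = 9.8 V / 2^17 = 74.768 µV.
Half an LSB is 37.4 µV.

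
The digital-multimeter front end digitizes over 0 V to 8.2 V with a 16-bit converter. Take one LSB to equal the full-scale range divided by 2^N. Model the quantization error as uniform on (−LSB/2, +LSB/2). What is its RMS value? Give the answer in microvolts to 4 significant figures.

Span = 8.2 V.
One LSB is 8.2 V / 65536 = 125.122 µV.
For a uniform distribution on [−LSB/2, +LSB/2], V_rms = LSB/√12 = 125.122 µV/3.4641 = 36.12 µV.

36.12 µV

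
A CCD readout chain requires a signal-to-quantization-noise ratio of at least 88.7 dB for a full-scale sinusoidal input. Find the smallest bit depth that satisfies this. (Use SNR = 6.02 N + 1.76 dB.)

15 bits

6.02 N + 1.76 ≥ 88.7 gives N ≥ 14.442, so the minimum integer is 15.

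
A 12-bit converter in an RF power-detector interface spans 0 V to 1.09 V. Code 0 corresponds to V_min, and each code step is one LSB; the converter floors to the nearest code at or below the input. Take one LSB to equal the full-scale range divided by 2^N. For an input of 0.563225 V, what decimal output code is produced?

2116

Range is 1.09 V. LSB = 1.09 V / 2^12 ≈ 266.1 µV.
code = ⌊(V_in − V_min)/LSB⌋ = ⌊(V_in − V_min) × 2^12 / range⌋
     = ⌊(0.563225 − (0)) × 4096 / 1.09⌋ = ⌊0.563225 × 4096/1.09⌋
     = ⌊2116.486⌋ = 2116.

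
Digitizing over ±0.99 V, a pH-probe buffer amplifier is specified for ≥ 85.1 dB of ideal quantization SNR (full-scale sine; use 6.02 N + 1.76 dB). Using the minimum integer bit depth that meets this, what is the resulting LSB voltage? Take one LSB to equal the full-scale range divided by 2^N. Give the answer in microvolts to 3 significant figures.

121 µV

The full-scale span is 0.99 − (-0.99) = 1.98 V.
Solving 6.02 N ≥ 85.1 − 1.76: N ≥ 13.844. Round up → N = 14.
LSB = 1.98 V / 2^14 = 121 µV.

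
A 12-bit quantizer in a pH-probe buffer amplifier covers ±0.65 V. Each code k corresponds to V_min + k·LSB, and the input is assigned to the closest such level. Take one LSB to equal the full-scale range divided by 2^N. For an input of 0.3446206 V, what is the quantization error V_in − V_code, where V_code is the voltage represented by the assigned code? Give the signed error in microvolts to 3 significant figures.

The full-scale span is 0.65 − (-0.65) = 1.3 V. LSB = 1.3 V / 2^12 ≈ 317.4 µV.
(0.3446206 − (-0.65)) / LSB = 0.9946206 × 4096/1.3 = 3133.8200. Nearest integer: k = 3134.
V_code = V_min + k × range/2^12 = -0.65 + 3134 × 1.3/4096 = 0.3446777344 V.
e = 0.3446206 − (0.3446777344) = −57.1 µV.

−57.1 µV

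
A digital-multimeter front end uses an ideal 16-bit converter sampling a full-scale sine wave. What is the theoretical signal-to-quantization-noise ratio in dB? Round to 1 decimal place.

For an ideal N-bit converter with full-scale sine input, SNR = 6.02 N + 1.76 dB. SNR = 6.02 × 16 + 1.76 = 96.32 + 1.76 = 98.08 dB.

98.1 dB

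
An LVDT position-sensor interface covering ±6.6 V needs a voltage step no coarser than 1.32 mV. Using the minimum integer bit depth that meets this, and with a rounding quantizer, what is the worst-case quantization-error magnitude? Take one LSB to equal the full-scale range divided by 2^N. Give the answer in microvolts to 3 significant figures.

403 µV

Span: 6.6 V − (-6.6 V) = 13.2 V.
13.2 V / 1.32 mV = 10000. Since 2^13 = 8192 and 2^14 = 16384, N = 14.
LSB = 13.2 V / 2^14 = 0.80566 mV.
Half an LSB is 403 µV.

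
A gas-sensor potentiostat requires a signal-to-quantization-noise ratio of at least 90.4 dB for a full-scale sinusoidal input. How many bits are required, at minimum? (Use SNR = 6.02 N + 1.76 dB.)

15 bits

6.02 N + 1.76 ≥ 90.4 gives N ≥ 14.724, so the minimum integer is 15.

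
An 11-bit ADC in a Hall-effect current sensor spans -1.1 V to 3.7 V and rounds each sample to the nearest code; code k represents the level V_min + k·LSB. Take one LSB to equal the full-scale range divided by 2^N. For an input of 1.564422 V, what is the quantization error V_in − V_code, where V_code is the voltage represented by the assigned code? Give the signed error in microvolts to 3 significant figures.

−422 µV

Range = 3.7 − (-1.1) = 4.8 V. LSB = 4.8 V / 2^11 ≈ 2.344 mV.
Position in LSBs: (1.564422 − (-1.1)) × 2048/4.8 = 1136.8201; rounding gives k = 1137.
V_code = V_min + k × range/2^11 = -1.1 + 1137 × 4.8/2048 = 1.564843750 V.
V_in − V_code = 1.564422 − (1.564843750) = −422 µV.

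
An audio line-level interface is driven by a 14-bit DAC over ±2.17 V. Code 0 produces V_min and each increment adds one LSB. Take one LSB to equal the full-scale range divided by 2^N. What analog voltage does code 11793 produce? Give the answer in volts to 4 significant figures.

The full-scale span is 2.17 − (-2.17) = 4.34 V. LSB = 4.34 V / 2^14.
V_out = -2.17 + 11793 × (4.34/16384) V
      = -2.17 + 3.12388 = 0.953878 V.

0.9539 V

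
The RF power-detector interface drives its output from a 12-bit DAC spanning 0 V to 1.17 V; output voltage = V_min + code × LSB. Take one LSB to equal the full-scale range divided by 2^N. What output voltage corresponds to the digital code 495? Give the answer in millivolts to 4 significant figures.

Range is 1.17 V. LSB = 1.17 V / 2^12.
Output = V_min + (495/4096) × range = 0 + 0.120850 × 1.17 V
      = 0 + 0.141394 = 0.141394 V.

141.4 mV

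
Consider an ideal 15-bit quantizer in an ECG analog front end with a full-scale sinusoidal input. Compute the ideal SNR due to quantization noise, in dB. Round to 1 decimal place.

SNR = 6.02·15 + 1.76 = 92.06 dB.

92.1 dB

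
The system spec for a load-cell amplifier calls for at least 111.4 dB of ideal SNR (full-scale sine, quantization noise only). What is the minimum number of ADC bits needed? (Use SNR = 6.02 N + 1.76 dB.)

19 bits

Required N = ⌈(111.4 − 1.76)/6.02⌉ = ⌈18.213⌉ = 19.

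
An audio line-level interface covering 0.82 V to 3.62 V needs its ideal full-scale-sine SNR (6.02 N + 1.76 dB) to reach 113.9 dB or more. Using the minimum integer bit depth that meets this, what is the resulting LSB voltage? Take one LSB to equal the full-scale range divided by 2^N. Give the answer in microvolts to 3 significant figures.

Span: 3.62 V − (0.82 V) = 2.8 V.
Required N = ⌈(113.9 − 1.76)/6.02⌉ = ⌈18.628⌉ = 19.
One LSB is 2.8 V / 524288 = 5.34 µV.

5.34 µV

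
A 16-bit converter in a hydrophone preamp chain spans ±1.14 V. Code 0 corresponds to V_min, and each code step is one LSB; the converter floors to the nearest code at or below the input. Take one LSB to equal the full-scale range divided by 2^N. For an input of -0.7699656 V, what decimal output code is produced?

Full-scale range = 1.14 V − (-1.14 V) = 2.28 V. LSB = 2.28 V / 2^16 ≈ 34.79 µV.
V_in − V_min = -0.7699656 − (-1.14) = 0.3700344 V.
Divide by LSB: 0.3700344 × 65536/2.28 = 10636.2169.
Truncating gives code 10636.

10636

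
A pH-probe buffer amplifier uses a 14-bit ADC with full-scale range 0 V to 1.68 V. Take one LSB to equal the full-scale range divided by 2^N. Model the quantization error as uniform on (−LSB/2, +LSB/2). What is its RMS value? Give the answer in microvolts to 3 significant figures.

29.6 µV

Range is 1.68 V.
One LSB is 1.68 V / 16384 = 102.54 µV.
V_rms = LSB/√12 = 102.54 µV / √12 = 29.6 µV.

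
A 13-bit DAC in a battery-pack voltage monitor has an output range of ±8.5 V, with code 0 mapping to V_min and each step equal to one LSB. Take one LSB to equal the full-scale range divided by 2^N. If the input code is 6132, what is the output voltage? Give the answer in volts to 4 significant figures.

Range = 8.5 − (-8.5) = 17 V. LSB = 17 V / 2^13.
V_out = V_min + code × LSB = -8.5 V + 6132 × 17 V / 8192
      = -8.5 + 12.7251 = 4.22510 V.

4.225 V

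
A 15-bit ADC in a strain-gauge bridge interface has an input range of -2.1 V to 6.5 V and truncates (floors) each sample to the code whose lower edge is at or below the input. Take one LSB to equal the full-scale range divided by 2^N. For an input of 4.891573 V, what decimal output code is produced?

26639

The full-scale span is 6.5 − (-2.1) = 8.6 V. LSB = 8.6 V / 2^15 ≈ 262.5 µV.
(V_in − V_min) × 2^15/range = (4.891573 − (-2.1)) × 32768/8.6 = 26639.519.
Floor → code = 26639.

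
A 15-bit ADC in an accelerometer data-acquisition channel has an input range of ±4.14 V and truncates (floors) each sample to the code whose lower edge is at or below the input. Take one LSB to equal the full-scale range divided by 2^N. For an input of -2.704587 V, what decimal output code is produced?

5680

Span: 4.14 V − (-4.14 V) = 8.28 V. LSB = 8.28 V / 2^15 ≈ 252.7 µV.
code = ⌊(V_in − V_min)/LSB⌋ = ⌊(V_in − V_min) × 2^15 / range⌋
     = ⌊(-2.704587 − (-4.14)) × 32768 / 8.28⌋ = ⌊1.435413 × 32768/8.28⌋
     = ⌊5680.630⌋ = 5680.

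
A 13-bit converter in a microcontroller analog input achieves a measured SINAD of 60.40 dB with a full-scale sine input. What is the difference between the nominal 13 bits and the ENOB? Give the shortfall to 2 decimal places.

Effective bits = (60.40 − 1.76)/6.02 = 9.7409.
13 − 9.7409 = 3.26 bits below nominal.

3.26 bits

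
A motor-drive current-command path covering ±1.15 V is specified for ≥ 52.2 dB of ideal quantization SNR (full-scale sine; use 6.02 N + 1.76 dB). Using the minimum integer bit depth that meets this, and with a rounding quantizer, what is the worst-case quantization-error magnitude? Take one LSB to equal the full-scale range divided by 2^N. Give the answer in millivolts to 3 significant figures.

2.25 mV

Range = 1.15 − (-1.15) = 2.3 V.
Solving 6.02 N ≥ 52.2 − 1.76: N ≥ 8.379. Round up → N = 9.
One LSB is 2.3 V / 512 = 4.4922 mV.
Max error for round-to-nearest is LSB/2 = 2.25 mV.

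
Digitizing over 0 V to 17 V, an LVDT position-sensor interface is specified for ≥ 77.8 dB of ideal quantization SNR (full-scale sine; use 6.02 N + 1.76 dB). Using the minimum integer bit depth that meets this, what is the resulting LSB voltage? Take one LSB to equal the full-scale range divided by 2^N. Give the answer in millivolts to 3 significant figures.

V_FS = 17 V.
6.02 N + 1.76 ≥ 77.8 gives N ≥ 12.631, so the minimum integer is 13.
LSB = 17 V ÷ 2^13 = 17/8192 V = 2.08 mV.

2.08 mV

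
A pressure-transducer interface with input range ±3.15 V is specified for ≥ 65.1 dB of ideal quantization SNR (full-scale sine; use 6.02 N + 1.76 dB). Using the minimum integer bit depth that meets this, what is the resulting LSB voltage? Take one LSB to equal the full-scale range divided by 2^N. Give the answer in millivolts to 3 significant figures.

The full-scale span is 3.15 − (-3.15) = 6.3 V.
N ≥ (65.1 − 1.76)/6.02 = 10.522 → N_min = 11.
Step size = 6.3/2048 V = 3.08 mV.

3.08 mV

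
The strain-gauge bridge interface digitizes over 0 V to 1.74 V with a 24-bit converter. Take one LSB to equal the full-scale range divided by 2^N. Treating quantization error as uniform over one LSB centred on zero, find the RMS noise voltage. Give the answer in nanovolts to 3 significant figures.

29.9 nV

Range is 1.74 V.
Step size = 1.74/16777216 V = 103.71 nV.
V_rms = LSB/√12 = 103.71 nV / √12 = 29.9 nV.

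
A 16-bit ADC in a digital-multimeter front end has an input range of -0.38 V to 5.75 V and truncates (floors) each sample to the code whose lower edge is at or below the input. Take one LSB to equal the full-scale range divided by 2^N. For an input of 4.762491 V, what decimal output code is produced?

54978

Span: 5.75 V − (-0.38 V) = 6.13 V. LSB = 6.13 V / 2^16 ≈ 93.54 µV.
(V_in − V_min) × 2^16/range = (4.762491 − (-0.38)) × 65536/6.13 = 54978.514.
Floor → code = 54978.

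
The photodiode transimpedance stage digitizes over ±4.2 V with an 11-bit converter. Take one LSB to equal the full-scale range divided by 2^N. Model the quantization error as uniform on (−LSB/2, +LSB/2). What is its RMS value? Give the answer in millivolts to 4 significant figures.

1.184 mV

Range = 4.2 − (-4.2) = 8.4 V.
One LSB is 8.4 V / 2048 = 4.10156 mV.
σ_q = LSB/√12 = 4.10156 mV/3.4641 = 1.184 mV.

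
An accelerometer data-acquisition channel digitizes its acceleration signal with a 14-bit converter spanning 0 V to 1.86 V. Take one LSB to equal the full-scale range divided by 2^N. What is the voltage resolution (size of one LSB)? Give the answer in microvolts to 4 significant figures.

113.5 µV

Range is 1.86 V.
There are 2^14 = 16384 steps.
LSB = 1.86 V ÷ 2^14 = 1.86/16384 V = 113.5 µV.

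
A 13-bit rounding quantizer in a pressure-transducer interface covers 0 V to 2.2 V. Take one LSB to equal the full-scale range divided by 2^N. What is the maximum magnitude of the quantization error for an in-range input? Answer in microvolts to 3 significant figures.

Range is 2.2 V.
Step size = 2.2/8192 V = 268.55 µV.
|e|_max = LSB/2 = 134 µV.

134 µV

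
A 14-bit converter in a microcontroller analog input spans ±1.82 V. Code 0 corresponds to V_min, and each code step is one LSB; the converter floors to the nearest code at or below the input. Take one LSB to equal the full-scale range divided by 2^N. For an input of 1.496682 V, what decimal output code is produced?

14928

The full-scale span is 1.82 − (-1.82) = 3.64 V. LSB = 3.64 V / 2^14 ≈ 222.2 µV.
code = ⌊(V_in − V_min)/LSB⌋ = ⌊(V_in − V_min) × 2^14 / range⌋
     = ⌊(1.496682 − (-1.82)) × 16384 / 3.64⌋ = ⌊3.316682 × 16384/3.64⌋
     = ⌊14928.714⌋ = 14928.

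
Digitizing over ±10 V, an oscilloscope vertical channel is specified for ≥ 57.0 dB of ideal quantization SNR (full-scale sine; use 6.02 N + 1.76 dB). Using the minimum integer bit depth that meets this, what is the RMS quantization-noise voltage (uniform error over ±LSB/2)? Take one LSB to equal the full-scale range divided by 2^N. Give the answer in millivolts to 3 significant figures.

The full-scale span is 10 − (-10) = 20 V.
N ≥ (57.0 − 1.76)/6.02 = 9.176 → N_min = 10.
LSB = 20 V ÷ 2^10 = 20/1024 V = 19.531 mV.
σ_q = LSB/√12 = 19.531 mV/3.4641 = 5.64 mV.

5.64 mV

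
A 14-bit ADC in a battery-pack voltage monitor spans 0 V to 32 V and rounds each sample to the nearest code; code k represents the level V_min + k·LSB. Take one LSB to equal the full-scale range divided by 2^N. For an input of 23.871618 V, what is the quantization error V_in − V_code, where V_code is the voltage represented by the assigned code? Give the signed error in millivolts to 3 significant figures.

V_FS = 32 V. LSB = 32 V / 2^14 ≈ 1.953 mV.
(23.871618 − (0)) / LSB = 23.871618 × 16384/32 = 12222.2684. Nearest integer: k = 12222.
V_code = 0 + (12222/16384) × 32 = 23.871093750 V.
Error = V_in − V_code = 23.871618 − (23.871093750) = +0.524 mV.

+0.524 mV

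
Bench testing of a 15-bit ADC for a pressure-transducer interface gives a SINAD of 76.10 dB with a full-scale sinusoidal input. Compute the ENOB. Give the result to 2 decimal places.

(76.10 − 1.76) / 6.02 = 74.34/6.02 = 12.3488 effective bits.

12.35 bits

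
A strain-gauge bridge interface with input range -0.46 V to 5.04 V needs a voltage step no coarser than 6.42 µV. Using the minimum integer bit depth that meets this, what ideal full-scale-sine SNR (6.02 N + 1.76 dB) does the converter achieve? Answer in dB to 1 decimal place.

The full-scale span is 5.04 − (-0.46) = 5.5 V.
Levels needed ≥ 5.5/6.42 µV = 856700. 2^20 = 1048576 suffices, so N_min = 20.
SNR = 6.02 × 20 + 1.76 = 122.16 dB.

122.2 dB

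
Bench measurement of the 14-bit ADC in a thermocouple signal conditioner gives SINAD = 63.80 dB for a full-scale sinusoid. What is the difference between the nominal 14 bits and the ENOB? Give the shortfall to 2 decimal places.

3.69 bits

N_eff = (63.80 − 1.76)/6.02 = 10.3056 bits.
14 − 10.3056 = 3.69 bits below nominal.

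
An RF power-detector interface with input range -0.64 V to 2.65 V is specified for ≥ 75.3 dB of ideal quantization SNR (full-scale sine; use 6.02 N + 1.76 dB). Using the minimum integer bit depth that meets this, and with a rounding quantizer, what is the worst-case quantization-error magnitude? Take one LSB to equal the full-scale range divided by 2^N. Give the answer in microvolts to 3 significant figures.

Span: 2.65 V − (-0.64 V) = 3.29 V.
Required N = ⌈(75.3 − 1.76)/6.02⌉ = ⌈12.216⌉ = 13.
LSB = 3.29 V ÷ 2^13 = 3.29/8192 V = 401.61 µV.
Half an LSB is 201 µV.

201 µV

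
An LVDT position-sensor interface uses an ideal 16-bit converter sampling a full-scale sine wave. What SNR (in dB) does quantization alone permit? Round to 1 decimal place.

Ideal quantization SNR: 6.02 × 16 + 1.76 dB = 98.1 dB.

98.1 dB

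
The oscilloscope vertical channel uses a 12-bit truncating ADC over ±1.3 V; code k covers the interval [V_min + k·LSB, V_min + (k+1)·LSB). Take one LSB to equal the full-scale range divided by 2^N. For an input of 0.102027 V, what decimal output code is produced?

Range = 1.3 − (-1.3) = 2.6 V. LSB = 2.6 V / 2^12 ≈ 0.6348 mV.
code = ⌊(V_in − V_min)/LSB⌋ = ⌊(V_in − V_min) × 2^12 / range⌋
     = ⌊(0.102027 − (-1.3)) × 4096 / 2.6⌋ = ⌊1.402027 × 4096/2.6⌋
     = ⌊2208.732⌋ = 2208.

2208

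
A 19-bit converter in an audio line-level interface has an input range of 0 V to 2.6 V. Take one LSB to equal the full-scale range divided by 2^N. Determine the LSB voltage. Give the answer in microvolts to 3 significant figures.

4.96 µV

Range is 2.6 V.
There are 2^19 = 524288 steps.
LSB = 2.6 V ÷ 2^19 = 2.6/524288 V = 4.96 µV.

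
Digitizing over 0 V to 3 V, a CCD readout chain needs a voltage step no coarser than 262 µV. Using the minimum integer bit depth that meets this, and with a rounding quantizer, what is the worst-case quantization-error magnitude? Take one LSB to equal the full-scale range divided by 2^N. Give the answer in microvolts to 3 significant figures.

Full-scale range = 3 V.
3 V / 262 µV = 11450. Since 2^13 = 8192 and 2^14 = 16384, N = 14.
Step size = 3/16384 V = 183.11 µV.
Max error for round-to-nearest is LSB/2 = 91.6 µV.

91.6 µV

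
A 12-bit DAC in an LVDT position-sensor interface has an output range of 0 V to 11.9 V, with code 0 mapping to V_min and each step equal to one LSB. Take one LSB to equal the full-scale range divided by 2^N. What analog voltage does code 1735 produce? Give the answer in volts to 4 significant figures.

5.041 V

Full-scale range = 11.9 V. LSB = 11.9 V / 2^12.
Output = V_min + (1735/4096) × range = 0 + 0.423584 × 11.9 V
      = 0 V + 5.04065 V = 5.04065 V.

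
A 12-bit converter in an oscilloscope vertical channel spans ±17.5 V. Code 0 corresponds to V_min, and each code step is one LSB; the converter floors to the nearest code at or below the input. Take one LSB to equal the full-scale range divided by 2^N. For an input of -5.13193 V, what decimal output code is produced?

Span: 17.5 V − (-17.5 V) = 35 V. LSB = 35 V / 2^12 ≈ 8.545 mV.
code = ⌊(V_in − V_min)/LSB⌋ = ⌊(V_in − V_min) × 2^12 / range⌋
     = ⌊(-5.13193 − (-17.5)) × 4096 / 35⌋ = ⌊12.36807 × 4096/35⌋
     = ⌊1447.418⌋ = 1447.

1447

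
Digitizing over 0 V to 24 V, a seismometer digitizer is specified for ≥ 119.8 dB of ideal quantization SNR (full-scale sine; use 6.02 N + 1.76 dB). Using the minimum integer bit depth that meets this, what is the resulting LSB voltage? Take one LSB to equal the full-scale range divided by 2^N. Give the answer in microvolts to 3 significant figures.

Range is 24 V.
Required N = ⌈(119.8 − 1.76)/6.02⌉ = ⌈19.608⌉ = 20.
Step size = 24/1048576 V = 22.9 µV.

22.9 µV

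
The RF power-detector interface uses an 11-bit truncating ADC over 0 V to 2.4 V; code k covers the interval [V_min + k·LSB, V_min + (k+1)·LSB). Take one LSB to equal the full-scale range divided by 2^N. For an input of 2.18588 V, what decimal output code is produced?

1865

Full-scale range = 2.4 V. LSB = 2.4 V / 2^11 ≈ 1.172 mV.
V_in − V_min = 2.18588 − (0) = 2.18588 V.
Divide by LSB: 2.18588 × 2048/2.4 = 1865.2843.
Truncating gives code 1865.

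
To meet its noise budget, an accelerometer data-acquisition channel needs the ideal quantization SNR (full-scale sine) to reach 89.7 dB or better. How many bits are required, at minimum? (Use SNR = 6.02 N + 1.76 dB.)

6.02 N + 1.76 ≥ 89.7 gives N ≥ 14.608, so the minimum integer is 15.

15 bits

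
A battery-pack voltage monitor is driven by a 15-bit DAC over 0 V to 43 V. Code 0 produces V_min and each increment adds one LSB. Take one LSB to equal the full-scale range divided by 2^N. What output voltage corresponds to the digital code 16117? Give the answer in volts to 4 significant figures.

Span = 43 V. LSB = 43 V / 2^15.
V_out = 0 + 16117 × (43/32768) V
      = 0 + 21.1496 = 21.1496 V.

21.15 V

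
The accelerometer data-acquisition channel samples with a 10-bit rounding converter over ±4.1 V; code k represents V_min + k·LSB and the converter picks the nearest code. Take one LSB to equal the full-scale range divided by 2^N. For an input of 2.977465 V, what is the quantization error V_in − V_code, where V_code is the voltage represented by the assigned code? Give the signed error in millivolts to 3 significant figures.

−1.44 mV

Span: 4.1 V − (-4.1 V) = 8.2 V. LSB = 8.2 V / 2^10 ≈ 8.008 mV.
(2.977465 − (-4.1)) / LSB = 7.077465 × 1024/8.2 = 883.8200. Nearest integer: k = 884.
V_code = V_min + k × range/2^10 = -4.1 + 884 × 8.2/1024 = 2.978906250 V.
Error = V_in − V_code = 2.977465 − (2.978906250) = −1.44 mV.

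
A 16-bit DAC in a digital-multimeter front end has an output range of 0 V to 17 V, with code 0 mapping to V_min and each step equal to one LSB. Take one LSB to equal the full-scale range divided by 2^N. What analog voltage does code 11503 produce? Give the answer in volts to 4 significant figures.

2.984 V

V_FS = 17 V. LSB = 17 V / 2^16.
V_out = V_min + code × LSB = 0 V + 11503 × 17 V / 65536
      = 0 V + 2.98387 V = 2.98387 V.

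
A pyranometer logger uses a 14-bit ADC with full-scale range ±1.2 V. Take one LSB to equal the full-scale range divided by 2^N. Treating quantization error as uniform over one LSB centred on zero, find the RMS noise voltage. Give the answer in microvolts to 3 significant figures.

The full-scale span is 1.2 − (-1.2) = 2.4 V.
LSB = 2.4 V ÷ 2^14 = 2.4/16384 V = 146.48 µV.
RMS of a uniform error over width LSB is LSB/√12 = 42.3 µV.

42.3 µV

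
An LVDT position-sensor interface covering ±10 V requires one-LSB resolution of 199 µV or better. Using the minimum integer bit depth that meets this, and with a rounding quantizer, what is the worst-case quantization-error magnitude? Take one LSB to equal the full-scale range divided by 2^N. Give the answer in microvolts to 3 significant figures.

The full-scale span is 10 − (-10) = 20 V.
Levels needed ≥ 20/199 µV = 100500. 2^17 = 131072 suffices, so N_min = 17.
LSB = 20 V / 2^17 = 152.59 µV.
|e|_max = LSB/2 = 76.3 µV.

76.3 µV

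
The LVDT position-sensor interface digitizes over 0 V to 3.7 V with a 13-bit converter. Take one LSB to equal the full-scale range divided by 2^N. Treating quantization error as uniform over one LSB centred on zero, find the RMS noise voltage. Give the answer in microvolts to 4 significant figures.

130.4 µV

Range is 3.7 V.
LSB = 3.7 V ÷ 2^13 = 3.7/8192 V = 451.660 µV.
RMS of a uniform error over width LSB is LSB/√12 = 130.4 µV.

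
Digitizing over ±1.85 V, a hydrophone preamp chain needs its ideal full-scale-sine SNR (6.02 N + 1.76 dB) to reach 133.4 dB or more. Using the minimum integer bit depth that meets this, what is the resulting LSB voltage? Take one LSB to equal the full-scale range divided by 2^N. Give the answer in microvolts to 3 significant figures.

0.882 µV

Range = 1.85 − (-1.85) = 3.7 V.
6.02 N + 1.76 ≥ 133.4 gives N ≥ 21.867, so the minimum integer is 22.
LSB = 3.7 V / 2^22 = 0.882 µV.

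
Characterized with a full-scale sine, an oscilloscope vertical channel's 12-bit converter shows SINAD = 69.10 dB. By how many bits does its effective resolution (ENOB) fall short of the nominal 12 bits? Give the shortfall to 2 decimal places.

0.81 bits

ENOB = (SINAD − 1.76)/6.02 = (69.10 − 1.76)/6.02 = 11.1860 bits.
Shortfall = 12 − 11.1860 = 0.8140 bits.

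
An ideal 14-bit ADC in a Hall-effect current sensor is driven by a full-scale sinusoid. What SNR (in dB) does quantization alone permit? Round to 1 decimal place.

6.02(14) + 1.76 = 84.28 + 1.76 = 86.04 dB.

86.0 dB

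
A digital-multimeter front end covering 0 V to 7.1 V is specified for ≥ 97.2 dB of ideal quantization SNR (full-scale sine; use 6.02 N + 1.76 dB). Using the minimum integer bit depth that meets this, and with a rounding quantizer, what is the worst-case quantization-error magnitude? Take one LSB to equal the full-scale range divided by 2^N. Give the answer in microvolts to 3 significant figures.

54.2 µV

V_FS = 7.1 V.
6.02 N + 1.76 ≥ 97.2 gives N ≥ 15.854, so the minimum integer is 16.
One LSB is 7.1 V / 65536 = 108.34 µV.
Max error for round-to-nearest is LSB/2 = 54.2 µV.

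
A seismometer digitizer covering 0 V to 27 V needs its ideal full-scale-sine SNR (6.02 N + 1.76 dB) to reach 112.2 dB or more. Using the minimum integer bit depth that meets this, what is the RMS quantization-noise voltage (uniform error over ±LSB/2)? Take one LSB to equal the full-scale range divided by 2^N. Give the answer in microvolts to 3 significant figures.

14.9 µV

Span = 27 V.
N ≥ (112.2 − 1.76)/6.02 = 18.346 → N_min = 19.
LSB = 27 V ÷ 2^19 = 27/524288 V = 51.498 µV.
σ_q = LSB/√12 = 51.498 µV/3.4641 = 14.9 µV.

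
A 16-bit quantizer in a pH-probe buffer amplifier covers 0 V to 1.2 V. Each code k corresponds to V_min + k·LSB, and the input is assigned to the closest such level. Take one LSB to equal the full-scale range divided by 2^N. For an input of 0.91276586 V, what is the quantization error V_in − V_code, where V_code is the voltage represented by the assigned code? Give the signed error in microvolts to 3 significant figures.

Span = 1.2 V. LSB = 1.2 V / 2^16 ≈ 18.31 µV.
(V_in − V_min)/LSB = (0.91276586 − (0)) × 65536/1.2 = 49849.1862 → nearest code k = 49849.
Reconstructed level: 0 + 49849 × 1.2/65536 V = 0.91276245117 V.
e = 0.91276586 − (0.91276245117) = +3.41 µV.

+3.41 µV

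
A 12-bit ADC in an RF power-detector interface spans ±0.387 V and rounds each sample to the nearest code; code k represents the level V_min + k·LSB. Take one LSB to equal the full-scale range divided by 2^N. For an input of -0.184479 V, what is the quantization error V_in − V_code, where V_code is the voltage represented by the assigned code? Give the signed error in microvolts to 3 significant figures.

−49.3 µV

The full-scale span is 0.387 − (-0.387) = 0.774 V. LSB = 0.774 V / 2^12 ≈ 189.0 µV.
(-0.184479 − (-0.387)) / LSB = 0.202521 × 4096/0.774 = 1071.7390. Nearest integer: k = 1072.
Reconstructed level: -0.387 + 1072 × 0.774/4096 V = -0.1844296875 V.
e = -0.184479 − (-0.1844296875) = −49.3 µV.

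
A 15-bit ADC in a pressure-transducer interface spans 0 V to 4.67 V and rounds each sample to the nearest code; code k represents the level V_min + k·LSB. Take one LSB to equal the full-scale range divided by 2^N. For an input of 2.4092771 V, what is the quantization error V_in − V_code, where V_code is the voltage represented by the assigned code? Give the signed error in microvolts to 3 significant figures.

V_FS = 4.67 V. LSB = 4.67 V / 2^15 ≈ 142.5 µV.
(V_in − V_min)/LSB = (2.4092771 − (0)) × 32768/4.67 = 16905.1803 → nearest code k = 16905.
V_code = 0 + (16905/32768) × 4.67 = 2.4092514038 V.
V_in − V_code = 2.4092771 − (2.4092514038) = +25.7 µV.

+25.7 µV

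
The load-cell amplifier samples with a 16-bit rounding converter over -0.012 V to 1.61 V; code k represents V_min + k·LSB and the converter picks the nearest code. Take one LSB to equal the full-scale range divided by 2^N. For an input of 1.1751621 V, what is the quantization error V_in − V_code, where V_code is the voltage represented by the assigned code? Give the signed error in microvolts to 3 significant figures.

Range = 1.61 − (-0.012) = 1.622 V. LSB = 1.622 V / 2^16 ≈ 24.75 µV.
Position in LSBs: (1.1751621 − (-0.012)) × 65536/1.622 = 47966.6186; rounding gives k = 47967.
V_code = V_min + k × range/2^16 = -0.012 + 47967 × 1.622/65536 = 1.1751715393 V.
V_in − V_code = 1.1751621 − (1.1751715393) = −9.44 µV.

−9.44 µV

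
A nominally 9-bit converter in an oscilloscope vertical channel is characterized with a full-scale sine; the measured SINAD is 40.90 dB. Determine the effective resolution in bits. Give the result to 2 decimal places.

ENOB = (40.90 − 1.76)/6.02 = 6.5017 bits.

6.50 bits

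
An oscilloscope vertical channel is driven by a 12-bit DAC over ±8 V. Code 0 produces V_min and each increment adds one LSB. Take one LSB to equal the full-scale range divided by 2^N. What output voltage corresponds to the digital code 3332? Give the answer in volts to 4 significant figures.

Full-scale range = 8 V − (-8 V) = 16 V. LSB = 16 V / 2^12.
V_out = -8 + 3332 × (16/4096) V
      = -8 V + 13.0156 V = 5.01563 V.

5.016 V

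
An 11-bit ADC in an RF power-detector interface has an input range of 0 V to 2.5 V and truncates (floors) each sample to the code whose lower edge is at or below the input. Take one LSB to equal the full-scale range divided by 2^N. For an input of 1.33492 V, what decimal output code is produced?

Range is 2.5 V. LSB = 2.5 V / 2^11 ≈ 1.221 mV.
V_in − V_min = 1.33492 − (0) = 1.33492 V.
Divide by LSB: 1.33492 × 2048/2.5 = 1093.5665.
Truncating gives code 1093.

1093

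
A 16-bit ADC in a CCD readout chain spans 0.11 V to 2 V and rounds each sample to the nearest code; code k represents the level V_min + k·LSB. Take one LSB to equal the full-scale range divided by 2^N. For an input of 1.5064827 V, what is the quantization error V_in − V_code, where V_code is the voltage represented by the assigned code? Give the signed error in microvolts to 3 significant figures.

+6.41 µV

Span: 2 V − (0.11 V) = 1.89 V. LSB = 1.89 V / 2^16 ≈ 28.84 µV.
(V_in − V_min)/LSB = (1.5064827 − (0.11)) × 65536/1.89 = 48423.2223 → nearest code k = 48423.
V_code = 0.11 + (48423/65536) × 1.89 = 1.5064762878 V.
V_in − V_code = 1.5064827 − (1.5064762878) = +6.41 µV.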